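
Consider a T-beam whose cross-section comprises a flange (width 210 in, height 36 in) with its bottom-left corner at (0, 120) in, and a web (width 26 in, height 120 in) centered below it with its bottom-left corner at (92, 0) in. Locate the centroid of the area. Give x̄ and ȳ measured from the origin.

x̄ = 105.00 in, ȳ = 115.21 in

Part | A | x̄ᵢ | ȳᵢ | A·x̄ᵢ | A·ȳᵢ
web | 3120.00 | 105.00 | 60.00 | 327600.00 | 187200.00
flange | 7560.00 | 105.00 | 138.00 | 793800.00 | 1043280.00
Σ | 10680.00 |  |  | 1121400.00 | 1230480.00
x̄ = 1121400.00 / 10680.00 = 105.00 in
ȳ = 1230480.00 / 10680.00 = 115.21 in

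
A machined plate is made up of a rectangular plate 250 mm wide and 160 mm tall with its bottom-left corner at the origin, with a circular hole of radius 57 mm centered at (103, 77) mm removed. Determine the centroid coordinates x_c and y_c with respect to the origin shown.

plate: A = 250 × 160 = 40000.00, centroid at (125.00, 80.00).
hole: A = −π·57² = -10207.03, centroid at (103.00, 77.00).
ΣA = 29792.97 mm², ΣAx_c = 3948675.44 mm³, ΣAy_c = 2414058.34 mm³.
x_c = 3948675.44/29792.97 = 132.54 mm; y_c = 2414058.34/29792.97 = 81.03 mm.

x_c = 132.54 mm, y_c = 81.03 mm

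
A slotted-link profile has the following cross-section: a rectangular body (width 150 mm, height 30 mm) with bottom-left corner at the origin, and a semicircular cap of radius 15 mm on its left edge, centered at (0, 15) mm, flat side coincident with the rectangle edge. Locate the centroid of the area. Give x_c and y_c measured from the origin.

Part | A | x̄ᵢ | ȳᵢ | A·x̄ᵢ | A·ȳᵢ
rectangular body | 4500.00 | 75.00 | 15.00 | 337500.00 | 67500.00
semicircular end | 353.43 | -6.37 | 15.00 | -2250.00 | 5301.44
Σ | 4853.43 |  |  | 335250.00 | 72801.44
x_c = 335250.00 / 4853.43 = 69.07 mm
y_c = 72801.44 / 4853.43 = 15.00 mm

x_c = 69.07 mm, y_c = 15.00 mm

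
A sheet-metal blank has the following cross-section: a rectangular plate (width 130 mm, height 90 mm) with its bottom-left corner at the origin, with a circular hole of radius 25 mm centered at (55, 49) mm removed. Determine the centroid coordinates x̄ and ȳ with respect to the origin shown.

Part | A | x̄ᵢ | ȳᵢ | A·x̄ᵢ | A·ȳᵢ
plate | 11700.00 | 65.00 | 45.00 | 760500.00 | 526500.00
hole | -1963.50 | 55.00 | 49.00 | -107992.25 | -96211.28
Σ | 9736.50 |  |  | 652507.75 | 430288.72
x̄ = 652507.75 / 9736.50 = 67.02 mm
ȳ = 430288.72 / 9736.50 = 44.19 mm

x̄ = 67.02 mm, ȳ = 44.19 mm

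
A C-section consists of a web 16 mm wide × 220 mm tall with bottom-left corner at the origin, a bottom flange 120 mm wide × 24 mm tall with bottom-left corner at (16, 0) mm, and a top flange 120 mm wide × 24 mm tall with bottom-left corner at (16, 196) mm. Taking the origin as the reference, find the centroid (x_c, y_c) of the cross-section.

x_c = 50.21 mm, y_c = 110.00 mm

Part | A | x̄ᵢ | ȳᵢ | A·x̄ᵢ | A·ȳᵢ
web | 3520.00 | 8.00 | 110.00 | 28160.00 | 387200.00
bottom flange | 2880.00 | 76.00 | 12.00 | 218880.00 | 34560.00
top flange | 2880.00 | 76.00 | 208.00 | 218880.00 | 599040.00
Σ | 9280.00 |  |  | 465920.00 | 1020800.00
x_c = 465920.00 / 9280.00 = 50.21 mm
y_c = 1020800.00 / 9280.00 = 110.00 mm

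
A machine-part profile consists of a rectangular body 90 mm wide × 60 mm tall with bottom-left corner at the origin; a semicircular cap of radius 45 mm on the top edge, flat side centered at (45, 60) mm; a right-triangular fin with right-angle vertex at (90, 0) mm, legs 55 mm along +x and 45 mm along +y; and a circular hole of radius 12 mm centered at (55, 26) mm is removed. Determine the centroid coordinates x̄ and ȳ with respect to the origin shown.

Part | A | x̄ᵢ | ȳᵢ | A·x̄ᵢ | A·ȳᵢ
rectangular body | 5400.00 | 45.00 | 30.00 | 243000.00 | 162000.00
semicircular top | 3180.86 | 45.00 | 79.10 | 143138.82 | 251601.75
triangular fin | 1237.50 | 108.33 | 15.00 | 134062.50 | 18562.50
hole | -452.39 | 55.00 | 26.00 | -24881.41 | -11762.12
Σ | 9365.97 |  |  | 495319.90 | 420402.13
x̄ = 495319.90 / 9365.97 = 52.89 mm
ȳ = 420402.13 / 9365.97 = 44.89 mm

x̄ = 52.89 mm, ȳ = 44.89 mm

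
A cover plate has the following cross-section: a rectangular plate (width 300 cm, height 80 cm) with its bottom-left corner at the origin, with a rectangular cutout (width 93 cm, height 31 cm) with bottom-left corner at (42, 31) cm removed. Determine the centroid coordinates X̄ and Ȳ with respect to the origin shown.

X̄ = 158.40 cm, Ȳ = 39.11 cm

plate: A = 300 × 80 = 24000.00, centroid at (150.00, 40.00).
hole: A = −(93 × 31) = -2883.00, centroid at (88.50, 46.50).
ΣA = 21117.00 cm², ΣAX̄ = 3344854.50 cm³, ΣAȲ = 825940.50 cm³.
X̄ = 3344854.50/21117.00 = 158.40 cm; Ȳ = 825940.50/21117.00 = 39.11 cm.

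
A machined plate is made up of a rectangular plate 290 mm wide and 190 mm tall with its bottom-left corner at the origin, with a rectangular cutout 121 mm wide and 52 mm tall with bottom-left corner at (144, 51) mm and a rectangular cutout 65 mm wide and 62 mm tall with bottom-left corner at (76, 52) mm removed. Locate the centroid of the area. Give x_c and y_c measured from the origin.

plate: A = 290 × 190 = 55100.00, centroid at (145.00, 95.00).
hole 1: A = −(121 × 52) = -6292.00, centroid at (204.50, 77.00).
hole 2: A = −(65 × 62) = -4030.00, centroid at (108.50, 83.00).
ΣA = 44778.00 mm², ΣAx_c = 6265531.00 mm³, ΣAy_c = 4415526.00 mm³.
x_c = 6265531.00/44778.00 = 139.92 mm; y_c = 4415526.00/44778.00 = 98.61 mm.

x_c = 139.92 mm, y_c = 98.61 mm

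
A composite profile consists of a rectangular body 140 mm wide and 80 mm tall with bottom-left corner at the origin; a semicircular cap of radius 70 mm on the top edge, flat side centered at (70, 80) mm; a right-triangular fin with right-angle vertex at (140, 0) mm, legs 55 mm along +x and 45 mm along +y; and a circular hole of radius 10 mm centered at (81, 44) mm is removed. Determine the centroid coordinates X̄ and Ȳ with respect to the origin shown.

X̄ = 75.34 mm, Ȳ = 65.45 mm

Part | A | x̄ᵢ | ȳᵢ | A·x̄ᵢ | A·ȳᵢ
rectangular body | 11200.00 | 70.00 | 40.00 | 784000.00 | 448000.00
semicircular top | 7696.90 | 70.00 | 109.71 | 538783.14 | 844418.83
triangular fin | 1237.50 | 158.33 | 15.00 | 195937.50 | 18562.50
hole | -314.16 | 81.00 | 44.00 | -25446.90 | -13823.01
Σ | 19820.24 |  |  | 1493273.74 | 1297158.32
X̄ = 1493273.74 / 19820.24 = 75.34 mm
Ȳ = 1297158.32 / 19820.24 = 65.45 mm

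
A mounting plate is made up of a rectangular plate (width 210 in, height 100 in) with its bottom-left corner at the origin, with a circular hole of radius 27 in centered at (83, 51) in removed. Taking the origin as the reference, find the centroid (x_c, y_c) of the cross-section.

Part | A | x̄ᵢ | ȳᵢ | A·x̄ᵢ | A·ȳᵢ
plate | 21000.00 | 105.00 | 50.00 | 2205000.00 | 1050000.00
hole | -2290.22 | 83.00 | 51.00 | -190088.35 | -116801.27
Σ | 18709.78 |  |  | 2014911.65 | 933198.73
x_c = 2014911.65 / 18709.78 = 107.69 in
y_c = 933198.73 / 18709.78 = 49.88 in

x_c = 107.69 in, y_c = 49.88 in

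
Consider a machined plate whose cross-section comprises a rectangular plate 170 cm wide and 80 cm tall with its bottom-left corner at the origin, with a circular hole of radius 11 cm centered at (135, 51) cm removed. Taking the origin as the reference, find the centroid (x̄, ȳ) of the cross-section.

x̄ = 83.56 cm, ȳ = 39.68 cm

plate: A = 170 × 80 = 13600.00, centroid at (85.00, 40.00).
hole: A = −π·11² = -380.13, centroid at (135.00, 51.00).
ΣA = 13219.87 cm², ΣAx̄ = 1104682.08 cm³, ΣAȳ = 524613.23 cm³.
x̄ = 1104682.08/13219.87 = 83.56 cm; ȳ = 524613.23/13219.87 = 39.68 cm.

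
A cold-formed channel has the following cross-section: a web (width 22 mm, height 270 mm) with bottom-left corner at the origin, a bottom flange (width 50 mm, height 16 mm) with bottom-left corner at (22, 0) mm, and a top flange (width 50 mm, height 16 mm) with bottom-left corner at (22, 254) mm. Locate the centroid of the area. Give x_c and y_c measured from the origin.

web: A = 22 × 270 = 5940.00, centroid at (11.00, 135.00).
bottom flange: A = 50 × 16 = 800.00, centroid at (47.00, 8.00).
top flange: A = 50 × 16 = 800.00, centroid at (47.00, 262.00).
ΣA = 7540.00 mm², ΣAx_c = 140540.00 mm³, ΣAy_c = 1017900.00 mm³.
x_c = 140540.00/7540.00 = 18.64 mm; y_c = 1017900.00/7540.00 = 135.00 mm.

x_c = 18.64 mm, y_c = 135.00 mm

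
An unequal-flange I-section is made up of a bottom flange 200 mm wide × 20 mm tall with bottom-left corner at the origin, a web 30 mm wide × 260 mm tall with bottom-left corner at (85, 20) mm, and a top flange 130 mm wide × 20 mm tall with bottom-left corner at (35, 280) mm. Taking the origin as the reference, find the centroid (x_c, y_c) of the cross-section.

x_c = 100.00 mm, y_c = 136.39 mm

Part | A | x̄ᵢ | ȳᵢ | A·x̄ᵢ | A·ȳᵢ
bottom flange | 4000.00 | 100.00 | 10.00 | 400000.00 | 40000.00
web | 7800.00 | 100.00 | 150.00 | 780000.00 | 1170000.00
top flange | 2600.00 | 100.00 | 290.00 | 260000.00 | 754000.00
Σ | 14400.00 |  |  | 1440000.00 | 1964000.00
x_c = 1440000.00 / 14400.00 = 100.00 mm
y_c = 1964000.00 / 14400.00 = 136.39 mm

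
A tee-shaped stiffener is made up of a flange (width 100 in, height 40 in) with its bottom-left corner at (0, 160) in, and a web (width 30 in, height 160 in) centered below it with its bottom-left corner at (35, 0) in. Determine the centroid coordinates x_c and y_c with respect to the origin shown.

x_c = 50.00 in, y_c = 125.45 in

web: A = 30 × 160 = 4800.00, centroid at (50.00, 80.00).
flange: A = 100 × 40 = 4000.00, centroid at (50.00, 180.00).
ΣA = 8800.00 in², ΣAx_c = 440000.00 in³, ΣAy_c = 1104000.00 in³.
x_c = 440000.00/8800.00 = 50.00 in; y_c = 1104000.00/8800.00 = 125.45 in.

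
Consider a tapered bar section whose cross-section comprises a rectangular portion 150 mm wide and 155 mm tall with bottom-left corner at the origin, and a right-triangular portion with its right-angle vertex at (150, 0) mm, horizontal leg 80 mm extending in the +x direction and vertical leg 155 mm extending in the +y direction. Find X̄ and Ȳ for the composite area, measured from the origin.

X̄ = 96.40 mm, Ȳ = 72.06 mm

Part | A | x̄ᵢ | ȳᵢ | A·x̄ᵢ | A·ȳᵢ
rectangular portion | 23250.00 | 75.00 | 77.50 | 1743750.00 | 1801875.00
triangular portion | 6200.00 | 176.67 | 51.67 | 1095333.33 | 320333.33
Σ | 29450.00 |  |  | 2839083.33 | 2122208.33
X̄ = 2839083.33 / 29450.00 = 96.40 mm
Ȳ = 2122208.33 / 29450.00 = 72.06 mm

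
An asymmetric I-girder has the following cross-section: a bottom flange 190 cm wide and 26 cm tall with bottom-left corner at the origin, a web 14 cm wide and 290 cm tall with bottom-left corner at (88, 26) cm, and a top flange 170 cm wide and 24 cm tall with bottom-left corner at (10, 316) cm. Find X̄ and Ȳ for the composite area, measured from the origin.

X̄ = 95.00 cm, Ȳ = 160.30 cm

Part | A | x̄ᵢ | ȳᵢ | A·x̄ᵢ | A·ȳᵢ
bottom flange | 4940.00 | 95.00 | 13.00 | 469300.00 | 64220.00
web | 4060.00 | 95.00 | 171.00 | 385700.00 | 694260.00
top flange | 4080.00 | 95.00 | 328.00 | 387600.00 | 1338240.00
Σ | 13080.00 |  |  | 1242600.00 | 2096720.00
X̄ = 1242600.00 / 13080.00 = 95.00 cm
Ȳ = 2096720.00 / 13080.00 = 160.30 cm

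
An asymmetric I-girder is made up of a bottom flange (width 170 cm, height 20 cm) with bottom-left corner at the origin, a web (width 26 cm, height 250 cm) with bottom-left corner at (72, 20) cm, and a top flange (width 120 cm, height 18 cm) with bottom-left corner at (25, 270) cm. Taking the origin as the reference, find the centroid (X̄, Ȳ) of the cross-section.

Part | A | x̄ᵢ | ȳᵢ | A·x̄ᵢ | A·ȳᵢ
bottom flange | 3400.00 | 85.00 | 10.00 | 289000.00 | 34000.00
web | 6500.00 | 85.00 | 145.00 | 552500.00 | 942500.00
top flange | 2160.00 | 85.00 | 279.00 | 183600.00 | 602640.00
Σ | 12060.00 |  |  | 1025100.00 | 1579140.00
X̄ = 1025100.00 / 12060.00 = 85.00 cm
Ȳ = 1579140.00 / 12060.00 = 130.94 cm

X̄ = 85.00 cm, Ȳ = 130.94 cm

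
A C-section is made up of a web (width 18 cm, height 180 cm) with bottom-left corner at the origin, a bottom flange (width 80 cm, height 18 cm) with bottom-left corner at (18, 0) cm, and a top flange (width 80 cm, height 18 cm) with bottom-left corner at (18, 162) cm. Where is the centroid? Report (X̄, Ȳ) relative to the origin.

web: A = 18 × 180 = 3240.00, centroid at (9.00, 90.00).
bottom flange: A = 80 × 18 = 1440.00, centroid at (58.00, 9.00).
top flange: A = 80 × 18 = 1440.00, centroid at (58.00, 171.00).
ΣA = 6120.00 cm²
ΣAX̄ = (3240.00)(9.00) + (1440.00)(58.00) + (1440.00)(58.00) = 196200.00 cm³
ΣAȲ = (3240.00)(90.00) + (1440.00)(9.00) + (1440.00)(171.00) = 550800.00 cm³
X̄ = 196200.00 / 6120.00 = 32.06 cm
Ȳ = 550800.00 / 6120.00 = 90.00 cm

X̄ = 32.06 cm, Ȳ = 90.00 cm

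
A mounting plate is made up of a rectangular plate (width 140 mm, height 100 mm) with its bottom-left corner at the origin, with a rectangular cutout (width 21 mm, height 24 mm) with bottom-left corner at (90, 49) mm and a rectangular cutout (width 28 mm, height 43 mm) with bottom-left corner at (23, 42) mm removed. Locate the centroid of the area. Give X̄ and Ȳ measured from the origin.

X̄ = 71.98 mm, Ȳ = 48.23 mm

Part | A | x̄ᵢ | ȳᵢ | A·x̄ᵢ | A·ȳᵢ
plate | 14000.00 | 70.00 | 50.00 | 980000.00 | 700000.00
hole 1 | -504.00 | 100.50 | 61.00 | -50652.00 | -30744.00
hole 2 | -1204.00 | 37.00 | 63.50 | -44548.00 | -76454.00
Σ | 12292.00 |  |  | 884800.00 | 592802.00
X̄ = 884800.00 / 12292.00 = 71.98 mm
Ȳ = 592802.00 / 12292.00 = 48.23 mm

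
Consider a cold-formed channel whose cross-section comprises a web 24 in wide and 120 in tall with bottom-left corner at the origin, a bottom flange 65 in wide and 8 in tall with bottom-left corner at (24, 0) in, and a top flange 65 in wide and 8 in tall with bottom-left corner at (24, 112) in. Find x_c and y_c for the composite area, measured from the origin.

Part | A | x̄ᵢ | ȳᵢ | A·x̄ᵢ | A·ȳᵢ
web | 2880.00 | 12.00 | 60.00 | 34560.00 | 172800.00
bottom flange | 520.00 | 56.50 | 4.00 | 29380.00 | 2080.00
top flange | 520.00 | 56.50 | 116.00 | 29380.00 | 60320.00
Σ | 3920.00 |  |  | 93320.00 | 235200.00
x_c = 93320.00 / 3920.00 = 23.81 in
y_c = 235200.00 / 3920.00 = 60.00 in

x_c = 23.81 in, y_c = 60.00 in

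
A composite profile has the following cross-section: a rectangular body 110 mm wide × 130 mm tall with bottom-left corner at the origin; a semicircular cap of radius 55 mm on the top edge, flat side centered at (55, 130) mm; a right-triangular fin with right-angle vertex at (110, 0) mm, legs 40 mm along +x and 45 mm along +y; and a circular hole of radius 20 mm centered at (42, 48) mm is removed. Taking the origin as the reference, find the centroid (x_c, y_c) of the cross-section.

Part | A | x̄ᵢ | ȳᵢ | A·x̄ᵢ | A·ȳᵢ
rectangular body | 14300.00 | 55.00 | 65.00 | 786500.00 | 929500.00
semicircular top | 4751.66 | 55.00 | 153.34 | 261341.24 | 728632.32
triangular fin | 900.00 | 123.33 | 15.00 | 111000.00 | 13500.00
hole | -1256.64 | 42.00 | 48.00 | -52778.76 | -60318.58
Σ | 18695.02 |  |  | 1106062.48 | 1611313.74
x_c = 1106062.48 / 18695.02 = 59.16 mm
y_c = 1611313.74 / 18695.02 = 86.19 mm

x_c = 59.16 mm, y_c = 86.19 mm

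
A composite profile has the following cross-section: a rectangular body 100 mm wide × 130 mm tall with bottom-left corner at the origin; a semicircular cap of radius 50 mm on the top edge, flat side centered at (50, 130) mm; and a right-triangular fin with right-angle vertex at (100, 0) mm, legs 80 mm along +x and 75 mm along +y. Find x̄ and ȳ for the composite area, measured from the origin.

x̄ = 61.54 mm, ȳ = 75.97 mm

rectangular body: A = 100 × 130 = 13000.00, centroid at (50.00, 65.00).
semicircular top: A = ½π·50² = 3926.99, centroid at (50.00, 151.22).
triangular fin: A = ½·80·75 = 3000.00, centroid at (126.67, 25.00).
ΣA = 19926.99 mm², ΣAx̄ = 1226349.54 mm³, ΣAȳ = 1513842.14 mm³.
x̄ = 1226349.54/19926.99 = 61.54 mm; ȳ = 1513842.14/19926.99 = 75.97 mm.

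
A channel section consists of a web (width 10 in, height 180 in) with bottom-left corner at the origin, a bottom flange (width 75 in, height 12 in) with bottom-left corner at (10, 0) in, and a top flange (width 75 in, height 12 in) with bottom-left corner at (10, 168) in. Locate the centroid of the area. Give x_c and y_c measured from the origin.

Part | A | x̄ᵢ | ȳᵢ | A·x̄ᵢ | A·ȳᵢ
web | 1800.00 | 5.00 | 90.00 | 9000.00 | 162000.00
bottom flange | 900.00 | 47.50 | 6.00 | 42750.00 | 5400.00
top flange | 900.00 | 47.50 | 174.00 | 42750.00 | 156600.00
Σ | 3600.00 |  |  | 94500.00 | 324000.00
x_c = 94500.00 / 3600.00 = 26.25 in
y_c = 324000.00 / 3600.00 = 90.00 in

x_c = 26.25 in, y_c = 90.00 in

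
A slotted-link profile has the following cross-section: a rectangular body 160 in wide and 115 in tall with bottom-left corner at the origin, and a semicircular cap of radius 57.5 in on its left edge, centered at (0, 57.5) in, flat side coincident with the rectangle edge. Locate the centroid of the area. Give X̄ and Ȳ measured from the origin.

rectangular body: A = 160 × 115 = 18400.00, centroid at (80.00, 57.50).
semicircular end: A = ½π·57.5² = 5193.45, centroid at (-24.40, 57.50).
ΣA = 23593.45 in²
ΣAX̄ = (18400.00)(80.00) + (5193.45)(-24.40) = 1345260.42 in³
ΣAȲ = (18400.00)(57.50) + (5193.45)(57.50) = 1356623.11 in³
X̄ = 1345260.42 / 23593.45 = 57.02 in
Ȳ = 1356623.11 / 23593.45 = 57.50 in

X̄ = 57.02 in, Ȳ = 57.50 in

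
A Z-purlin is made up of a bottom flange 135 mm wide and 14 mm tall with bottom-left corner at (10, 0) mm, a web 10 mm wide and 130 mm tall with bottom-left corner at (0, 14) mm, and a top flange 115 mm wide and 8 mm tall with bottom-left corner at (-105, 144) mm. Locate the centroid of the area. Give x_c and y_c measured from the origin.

x_c = 26.59 mm, y_c = 61.34 mm

bottom flange: A = 135 × 14 = 1890.00, centroid at (77.50, 7.00).
web: A = 10 × 130 = 1300.00, centroid at (5.00, 79.00).
top flange: A = 115 × 8 = 920.00, centroid at (-47.50, 148.00).
ΣA = 4110.00 mm², ΣAx_c = 109275.00 mm³, ΣAy_c = 252090.00 mm³.
x_c = 109275.00/4110.00 = 26.59 mm; y_c = 252090.00/4110.00 = 61.34 mm.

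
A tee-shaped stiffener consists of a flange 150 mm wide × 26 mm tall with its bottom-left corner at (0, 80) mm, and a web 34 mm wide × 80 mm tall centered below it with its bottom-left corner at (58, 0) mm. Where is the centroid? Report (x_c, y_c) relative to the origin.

x_c = 75.00 mm, y_c = 71.22 mm

Part | A | x̄ᵢ | ȳᵢ | A·x̄ᵢ | A·ȳᵢ
web | 2720.00 | 75.00 | 40.00 | 204000.00 | 108800.00
flange | 3900.00 | 75.00 | 93.00 | 292500.00 | 362700.00
Σ | 6620.00 |  |  | 496500.00 | 471500.00
x_c = 496500.00 / 6620.00 = 75.00 mm
y_c = 471500.00 / 6620.00 = 71.22 mm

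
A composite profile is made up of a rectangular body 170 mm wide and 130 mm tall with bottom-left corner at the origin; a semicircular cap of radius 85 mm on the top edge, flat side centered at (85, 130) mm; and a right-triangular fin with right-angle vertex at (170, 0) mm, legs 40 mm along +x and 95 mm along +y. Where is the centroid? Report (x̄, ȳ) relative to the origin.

x̄ = 90.29 mm, ȳ = 95.66 mm

rectangular body: A = 170 × 130 = 22100.00, centroid at (85.00, 65.00).
semicircular top: A = ½π·85² = 11349.00, centroid at (85.00, 166.08).
triangular fin: A = ½·40·95 = 1900.00, centroid at (183.33, 31.67).
ΣA = 35349.00 mm², ΣAx̄ = 3191498.63 mm³, ΣAȳ = 3381453.78 mm³.
x̄ = 3191498.63/35349.00 = 90.29 mm; ȳ = 3381453.78/35349.00 = 95.66 mm.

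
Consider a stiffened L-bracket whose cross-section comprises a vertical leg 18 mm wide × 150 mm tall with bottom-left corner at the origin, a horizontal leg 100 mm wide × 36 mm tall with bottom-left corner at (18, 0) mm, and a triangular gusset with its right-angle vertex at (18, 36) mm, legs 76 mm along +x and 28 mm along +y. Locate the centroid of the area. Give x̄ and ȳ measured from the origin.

vertical leg: A = 18 × 150 = 2700.00, centroid at (9.00, 75.00).
horizontal leg: A = 100 × 36 = 3600.00, centroid at (68.00, 18.00).
gusset: A = ½·76·28 = 1064.00, centroid at (43.33, 45.33).
ΣA = 7364.00 mm², ΣAx̄ = 315206.67 mm³, ΣAȳ = 315534.67 mm³.
x̄ = 315206.67/7364.00 = 42.80 mm; ȳ = 315534.67/7364.00 = 42.85 mm.

x̄ = 42.80 mm, ȳ = 42.85 mm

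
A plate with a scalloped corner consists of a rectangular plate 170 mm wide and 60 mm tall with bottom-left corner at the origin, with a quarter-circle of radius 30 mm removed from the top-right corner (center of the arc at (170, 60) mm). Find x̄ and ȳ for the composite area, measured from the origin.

Part | A | x̄ᵢ | ȳᵢ | A·x̄ᵢ | A·ȳᵢ
plate | 10200.00 | 85.00 | 30.00 | 867000.00 | 306000.00
removed quarter-circle | -706.86 | 157.27 | 47.27 | -111165.92 | -33411.50
Σ | 9493.14 |  |  | 755834.08 | 272588.50
x̄ = 755834.08 / 9493.14 = 79.62 mm
ȳ = 272588.50 / 9493.14 = 28.71 mm

x̄ = 79.62 mm, ȳ = 28.71 mm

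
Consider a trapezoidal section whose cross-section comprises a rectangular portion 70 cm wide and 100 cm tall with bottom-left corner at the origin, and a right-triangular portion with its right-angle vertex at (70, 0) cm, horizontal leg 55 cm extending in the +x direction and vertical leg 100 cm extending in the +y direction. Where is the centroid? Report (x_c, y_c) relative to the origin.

rectangular portion: A = 70 × 100 = 7000.00, centroid at (35.00, 50.00).
triangular portion: A = ½·55·100 = 2750.00, centroid at (88.33, 33.33).
ΣA = 9750.00 cm², ΣAx_c = 487916.67 cm³, ΣAy_c = 441666.67 cm³.
x_c = 487916.67/9750.00 = 50.04 cm; y_c = 441666.67/9750.00 = 45.30 cm.

x_c = 50.04 cm, y_c = 45.30 cm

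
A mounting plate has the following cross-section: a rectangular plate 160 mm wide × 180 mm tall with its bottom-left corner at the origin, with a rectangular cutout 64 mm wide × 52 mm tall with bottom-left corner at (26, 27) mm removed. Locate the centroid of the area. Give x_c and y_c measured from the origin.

plate: A = 160 × 180 = 28800.00, centroid at (80.00, 90.00).
hole: A = −(64 × 52) = -3328.00, centroid at (58.00, 53.00).
ΣA = 25472.00 mm², ΣAx_c = 2110976.00 mm³, ΣAy_c = 2415616.00 mm³.
x_c = 2110976.00/25472.00 = 82.87 mm; y_c = 2415616.00/25472.00 = 94.83 mm.

x_c = 82.87 mm, y_c = 94.83 mm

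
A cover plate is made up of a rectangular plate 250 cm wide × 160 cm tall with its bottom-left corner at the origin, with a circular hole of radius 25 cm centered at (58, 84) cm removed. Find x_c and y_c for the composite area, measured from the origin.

plate: A = 250 × 160 = 40000.00, centroid at (125.00, 80.00).
hole: A = −π·25² = -1963.50, centroid at (58.00, 84.00).
ΣA = 38036.50 cm², ΣAx_c = 4886117.27 cm³, ΣAy_c = 3035066.39 cm³.
x_c = 4886117.27/38036.50 = 128.46 cm; y_c = 3035066.39/38036.50 = 79.79 cm.

x_c = 128.46 cm, y_c = 79.79 cm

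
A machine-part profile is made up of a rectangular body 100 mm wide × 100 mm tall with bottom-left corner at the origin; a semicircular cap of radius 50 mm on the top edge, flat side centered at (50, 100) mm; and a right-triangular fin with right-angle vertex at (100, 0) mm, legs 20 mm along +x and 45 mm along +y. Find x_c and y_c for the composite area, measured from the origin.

x_c = 51.77 mm, y_c = 68.36 mm

rectangular body: A = 100 × 100 = 10000.00, centroid at (50.00, 50.00).
semicircular top: A = ½π·50² = 3926.99, centroid at (50.00, 121.22).
triangular fin: A = ½·20·45 = 450.00, centroid at (106.67, 15.00).
ΣA = 14376.99 mm²
ΣAx_c = (10000.00)(50.00) + (3926.99)(50.00) + (450.00)(106.67) = 744349.54 mm³
ΣAy_c = (10000.00)(50.00) + (3926.99)(121.22) + (450.00)(15.00) = 982782.42 mm³
x_c = 744349.54 / 14376.99 = 51.77 mm
y_c = 982782.42 / 14376.99 = 68.36 mm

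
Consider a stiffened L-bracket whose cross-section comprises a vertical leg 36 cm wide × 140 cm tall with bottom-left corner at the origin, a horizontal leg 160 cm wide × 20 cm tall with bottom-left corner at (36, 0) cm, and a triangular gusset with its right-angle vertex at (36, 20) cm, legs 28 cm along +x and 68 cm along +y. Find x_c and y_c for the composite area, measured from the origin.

vertical leg: A = 36 × 140 = 5040.00, centroid at (18.00, 70.00).
horizontal leg: A = 160 × 20 = 3200.00, centroid at (116.00, 10.00).
gusset: A = ½·28·68 = 952.00, centroid at (45.33, 42.67).
ΣA = 9192.00 cm², ΣAx_c = 505077.33 cm³, ΣAy_c = 425418.67 cm³.
x_c = 505077.33/9192.00 = 54.95 cm; y_c = 425418.67/9192.00 = 46.28 cm.

x_c = 54.95 cm, y_c = 46.28 cm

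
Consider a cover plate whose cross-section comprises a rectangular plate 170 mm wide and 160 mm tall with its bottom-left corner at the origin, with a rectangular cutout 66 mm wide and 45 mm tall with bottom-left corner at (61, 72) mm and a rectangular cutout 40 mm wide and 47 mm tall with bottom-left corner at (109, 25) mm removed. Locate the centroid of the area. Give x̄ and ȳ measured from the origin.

x̄ = 80.10 mm, ȳ = 80.72 mm

Part | A | x̄ᵢ | ȳᵢ | A·x̄ᵢ | A·ȳᵢ
plate | 27200.00 | 85.00 | 80.00 | 2312000.00 | 2176000.00
hole 1 | -2970.00 | 94.00 | 94.50 | -279180.00 | -280665.00
hole 2 | -1880.00 | 129.00 | 48.50 | -242520.00 | -91180.00
Σ | 22350.00 |  |  | 1790300.00 | 1804155.00
x̄ = 1790300.00 / 22350.00 = 80.10 mm
ȳ = 1804155.00 / 22350.00 = 80.72 mm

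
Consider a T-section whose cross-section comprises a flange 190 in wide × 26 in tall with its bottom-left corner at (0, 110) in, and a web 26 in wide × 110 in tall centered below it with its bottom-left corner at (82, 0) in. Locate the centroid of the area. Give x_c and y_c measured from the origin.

web: A = 26 × 110 = 2860.00, centroid at (95.00, 55.00).
flange: A = 190 × 26 = 4940.00, centroid at (95.00, 123.00).
ΣA = 7800.00 in²
ΣAx_c = (2860.00)(95.00) + (4940.00)(95.00) = 741000.00 in³
ΣAy_c = (2860.00)(55.00) + (4940.00)(123.00) = 764920.00 in³
x_c = 741000.00 / 7800.00 = 95.00 in
y_c = 764920.00 / 7800.00 = 98.07 in

x_c = 95.00 in, y_c = 98.07 in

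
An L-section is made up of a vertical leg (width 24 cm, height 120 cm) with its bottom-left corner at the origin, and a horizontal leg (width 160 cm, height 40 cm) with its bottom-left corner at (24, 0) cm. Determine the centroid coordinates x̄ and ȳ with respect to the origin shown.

x̄ = 75.45 cm, ȳ = 32.41 cm

vertical leg: A = 24 × 120 = 2880.00, centroid at (12.00, 60.00).
horizontal leg: A = 160 × 40 = 6400.00, centroid at (104.00, 20.00).
ΣA = 9280.00 cm²
ΣAx̄ = (2880.00)(12.00) + (6400.00)(104.00) = 700160.00 cm³
ΣAȳ = (2880.00)(60.00) + (6400.00)(20.00) = 300800.00 cm³
x̄ = 700160.00 / 9280.00 = 75.45 cm
ȳ = 300800.00 / 9280.00 = 32.41 cm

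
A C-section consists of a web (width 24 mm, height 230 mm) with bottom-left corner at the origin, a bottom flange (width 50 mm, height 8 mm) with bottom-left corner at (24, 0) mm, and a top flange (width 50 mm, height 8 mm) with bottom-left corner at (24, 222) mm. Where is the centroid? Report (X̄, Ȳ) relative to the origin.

web: A = 24 × 230 = 5520.00, centroid at (12.00, 115.00).
bottom flange: A = 50 × 8 = 400.00, centroid at (49.00, 4.00).
top flange: A = 50 × 8 = 400.00, centroid at (49.00, 226.00).
ΣA = 6320.00 mm², ΣAX̄ = 105440.00 mm³, ΣAȲ = 726800.00 mm³.
X̄ = 105440.00/6320.00 = 16.68 mm; Ȳ = 726800.00/6320.00 = 115.00 mm.

X̄ = 16.68 mm, Ȳ = 115.00 mm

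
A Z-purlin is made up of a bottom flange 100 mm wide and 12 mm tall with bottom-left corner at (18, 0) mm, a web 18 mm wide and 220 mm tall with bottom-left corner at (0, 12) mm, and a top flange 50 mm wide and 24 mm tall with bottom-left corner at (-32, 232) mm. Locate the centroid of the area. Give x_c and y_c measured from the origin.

bottom flange: A = 100 × 12 = 1200.00, centroid at (68.00, 6.00).
web: A = 18 × 220 = 3960.00, centroid at (9.00, 122.00).
top flange: A = 50 × 24 = 1200.00, centroid at (-7.00, 244.00).
ΣA = 6360.00 mm², ΣAx_c = 108840.00 mm³, ΣAy_c = 783120.00 mm³.
x_c = 108840.00/6360.00 = 17.11 mm; y_c = 783120.00/6360.00 = 123.13 mm.

x_c = 17.11 mm, y_c = 123.13 mm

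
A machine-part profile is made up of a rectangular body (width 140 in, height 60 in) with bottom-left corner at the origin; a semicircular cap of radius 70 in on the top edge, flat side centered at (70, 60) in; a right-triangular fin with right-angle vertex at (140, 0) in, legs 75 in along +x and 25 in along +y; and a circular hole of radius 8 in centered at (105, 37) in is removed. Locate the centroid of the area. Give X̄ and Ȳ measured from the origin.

rectangular body: A = 140 × 60 = 8400.00, centroid at (70.00, 30.00).
semicircular top: A = ½π·70² = 7696.90, centroid at (70.00, 89.71).
triangular fin: A = ½·75·25 = 937.50, centroid at (165.00, 8.33).
hole: A = −π·8² = -201.06, centroid at (105.00, 37.00).
ΣA = 16833.34 in²
ΣAX̄ = (8400.00)(70.00) + (7696.90)(70.00) + (937.50)(165.00) + (-201.06)(105.00) = 1260359.14 in³
ΣAȲ = (8400.00)(30.00) + (7696.90)(89.71) + (937.50)(8.33) + (-201.06)(37.00) = 942854.00 in³
X̄ = 1260359.14 / 16833.34 = 74.87 in
Ȳ = 942854.00 / 16833.34 = 56.01 in

X̄ = 74.87 in, Ȳ = 56.01 in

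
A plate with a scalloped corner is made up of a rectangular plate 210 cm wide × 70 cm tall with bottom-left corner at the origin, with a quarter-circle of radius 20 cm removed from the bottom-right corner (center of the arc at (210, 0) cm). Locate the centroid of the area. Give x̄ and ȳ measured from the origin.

x̄ = 102.89 cm, ȳ = 35.58 cm

plate: A = 210 × 70 = 14700.00, centroid at (105.00, 35.00).
removed quarter-circle: A = −¼π·20² = -314.16, centroid at (201.51, 8.49).
ΣA = 14385.84 cm², ΣAx̄ = 1480193.22 cm³, ΣAȳ = 511833.33 cm³.
x̄ = 1480193.22/14385.84 = 102.89 cm; ȳ = 511833.33/14385.84 = 35.58 cm.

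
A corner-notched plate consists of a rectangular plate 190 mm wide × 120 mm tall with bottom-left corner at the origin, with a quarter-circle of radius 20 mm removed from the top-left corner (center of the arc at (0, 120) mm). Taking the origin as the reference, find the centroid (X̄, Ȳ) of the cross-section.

X̄ = 96.21 mm, Ȳ = 59.28 mm

Part | A | x̄ᵢ | ȳᵢ | A·x̄ᵢ | A·ȳᵢ
plate | 22800.00 | 95.00 | 60.00 | 2166000.00 | 1368000.00
removed quarter-circle | -314.16 | 8.49 | 111.51 | -2666.67 | -35032.45
Σ | 22485.84 |  |  | 2163333.33 | 1332967.55
X̄ = 2163333.33 / 22485.84 = 96.21 mm
Ȳ = 1332967.55 / 22485.84 = 59.28 mm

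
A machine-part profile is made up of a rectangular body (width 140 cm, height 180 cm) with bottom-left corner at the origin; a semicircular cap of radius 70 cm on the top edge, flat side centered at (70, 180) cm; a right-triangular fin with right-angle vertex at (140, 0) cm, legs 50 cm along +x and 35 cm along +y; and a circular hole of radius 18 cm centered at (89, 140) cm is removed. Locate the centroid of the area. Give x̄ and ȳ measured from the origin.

rectangular body: A = 140 × 180 = 25200.00, centroid at (70.00, 90.00).
semicircular top: A = ½π·70² = 7696.90, centroid at (70.00, 209.71).
triangular fin: A = ½·50·35 = 875.00, centroid at (156.67, 11.67).
hole: A = −π·18² = -1017.88, centroid at (89.00, 140.00).
ΣA = 32754.03 cm²
ΣAx̄ = (25200.00)(70.00) + (7696.90)(70.00) + (875.00)(156.67) + (-1017.88)(89.00) = 2349275.51 cm³
ΣAȳ = (25200.00)(90.00) + (7696.90)(209.71) + (875.00)(11.67) + (-1017.88)(140.00) = 3749814.72 cm³
x̄ = 2349275.51 / 32754.03 = 71.72 cm
ȳ = 3749814.72 / 32754.03 = 114.48 cm

x̄ = 71.72 cm, ȳ = 114.48 cm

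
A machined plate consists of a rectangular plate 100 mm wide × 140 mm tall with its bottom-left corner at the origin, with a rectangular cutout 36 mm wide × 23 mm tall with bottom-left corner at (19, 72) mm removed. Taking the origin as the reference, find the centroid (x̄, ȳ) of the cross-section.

x̄ = 50.82 mm, ȳ = 69.15 mm

plate: A = 100 × 140 = 14000.00, centroid at (50.00, 70.00).
hole: A = −(36 × 23) = -828.00, centroid at (37.00, 83.50).
ΣA = 13172.00 mm²
ΣAx̄ = (14000.00)(50.00) + (-828.00)(37.00) = 669364.00 mm³
ΣAȳ = (14000.00)(70.00) + (-828.00)(83.50) = 910862.00 mm³
x̄ = 669364.00 / 13172.00 = 50.82 mm
ȳ = 910862.00 / 13172.00 = 69.15 mm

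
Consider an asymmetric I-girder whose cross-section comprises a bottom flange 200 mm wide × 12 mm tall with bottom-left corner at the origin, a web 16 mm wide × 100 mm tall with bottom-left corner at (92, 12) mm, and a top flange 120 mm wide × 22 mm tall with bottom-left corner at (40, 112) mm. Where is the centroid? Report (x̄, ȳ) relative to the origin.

x̄ = 100.00 mm, ȳ = 66.01 mm

bottom flange: A = 200 × 12 = 2400.00, centroid at (100.00, 6.00).
web: A = 16 × 100 = 1600.00, centroid at (100.00, 62.00).
top flange: A = 120 × 22 = 2640.00, centroid at (100.00, 123.00).
ΣA = 6640.00 mm²
ΣAx̄ = (2400.00)(100.00) + (1600.00)(100.00) + (2640.00)(100.00) = 664000.00 mm³
ΣAȳ = (2400.00)(6.00) + (1600.00)(62.00) + (2640.00)(123.00) = 438320.00 mm³
x̄ = 664000.00 / 6640.00 = 100.00 mm
ȳ = 438320.00 / 6640.00 = 66.01 mm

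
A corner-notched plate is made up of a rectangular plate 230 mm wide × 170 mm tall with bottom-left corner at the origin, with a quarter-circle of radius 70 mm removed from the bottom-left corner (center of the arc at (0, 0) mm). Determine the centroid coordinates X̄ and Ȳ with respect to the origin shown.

plate: A = 230 × 170 = 39100.00, centroid at (115.00, 85.00).
removed quarter-circle: A = −¼π·70² = -3848.45, centroid at (29.71, 29.71).
ΣA = 35251.55 mm²
ΣAX̄ = (39100.00)(115.00) + (-3848.45)(29.71) = 4382166.67 mm³
ΣAȲ = (39100.00)(85.00) + (-3848.45)(29.71) = 3209166.67 mm³
X̄ = 4382166.67 / 35251.55 = 124.31 mm
Ȳ = 3209166.67 / 35251.55 = 91.04 mm

X̄ = 124.31 mm, Ȳ = 91.04 mm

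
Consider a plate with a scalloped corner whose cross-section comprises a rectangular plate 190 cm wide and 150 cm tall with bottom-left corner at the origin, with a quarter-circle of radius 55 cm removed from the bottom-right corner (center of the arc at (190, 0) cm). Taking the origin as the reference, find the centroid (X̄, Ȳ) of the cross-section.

X̄ = 88.48 cm, Ȳ = 79.70 cm

plate: A = 190 × 150 = 28500.00, centroid at (95.00, 75.00).
removed quarter-circle: A = −¼π·55² = -2375.83, centroid at (166.66, 23.34).
ΣA = 26124.17 cm²
ΣAX̄ = (28500.00)(95.00) + (-2375.83)(166.66) = 2311550.74 cm³
ΣAȲ = (28500.00)(75.00) + (-2375.83)(23.34) = 2082041.67 cm³
X̄ = 2311550.74 / 26124.17 = 88.48 cm
Ȳ = 2082041.67 / 26124.17 = 79.70 cm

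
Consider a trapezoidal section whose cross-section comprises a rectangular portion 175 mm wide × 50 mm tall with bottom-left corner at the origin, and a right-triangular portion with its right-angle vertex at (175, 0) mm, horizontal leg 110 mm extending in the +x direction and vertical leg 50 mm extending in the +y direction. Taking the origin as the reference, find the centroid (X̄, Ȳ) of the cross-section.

rectangular portion: A = 175 × 50 = 8750.00, centroid at (87.50, 25.00).
triangular portion: A = ½·110·50 = 2750.00, centroid at (211.67, 16.67).
ΣA = 11500.00 mm², ΣAX̄ = 1347708.33 mm³, ΣAȲ = 264583.33 mm³.
X̄ = 1347708.33/11500.00 = 117.19 mm; Ȳ = 264583.33/11500.00 = 23.01 mm.

X̄ = 117.19 mm, Ȳ = 23.01 mm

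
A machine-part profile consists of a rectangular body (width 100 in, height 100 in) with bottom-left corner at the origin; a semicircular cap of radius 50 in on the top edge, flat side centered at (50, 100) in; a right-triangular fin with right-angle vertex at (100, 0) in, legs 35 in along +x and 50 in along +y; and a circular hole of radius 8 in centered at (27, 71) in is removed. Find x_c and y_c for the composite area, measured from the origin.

x_c = 54.01 in, y_c = 66.87 in

rectangular body: A = 100 × 100 = 10000.00, centroid at (50.00, 50.00).
semicircular top: A = ½π·50² = 3926.99, centroid at (50.00, 121.22).
triangular fin: A = ½·35·50 = 875.00, centroid at (111.67, 16.67).
hole: A = −π·8² = -201.06, centroid at (27.00, 71.00).
ΣA = 14600.93 in²
ΣAx_c = (10000.00)(50.00) + (3926.99)(50.00) + (875.00)(111.67) + (-201.06)(27.00) = 788629.20 in³
ΣAy_c = (10000.00)(50.00) + (3926.99)(121.22) + (875.00)(16.67) + (-201.06)(71.00) = 976340.35 in³
x_c = 788629.20 / 14600.93 = 54.01 in
y_c = 976340.35 / 14600.93 = 66.87 in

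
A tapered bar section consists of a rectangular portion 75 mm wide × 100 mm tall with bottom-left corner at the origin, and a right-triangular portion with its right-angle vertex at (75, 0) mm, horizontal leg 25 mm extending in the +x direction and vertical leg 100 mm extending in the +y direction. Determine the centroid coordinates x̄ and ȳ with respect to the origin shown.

Part | A | x̄ᵢ | ȳᵢ | A·x̄ᵢ | A·ȳᵢ
rectangular portion | 7500.00 | 37.50 | 50.00 | 281250.00 | 375000.00
triangular portion | 1250.00 | 83.33 | 33.33 | 104166.67 | 41666.67
Σ | 8750.00 |  |  | 385416.67 | 416666.67
x̄ = 385416.67 / 8750.00 = 44.05 mm
ȳ = 416666.67 / 8750.00 = 47.62 mm

x̄ = 44.05 mm, ȳ = 47.62 mm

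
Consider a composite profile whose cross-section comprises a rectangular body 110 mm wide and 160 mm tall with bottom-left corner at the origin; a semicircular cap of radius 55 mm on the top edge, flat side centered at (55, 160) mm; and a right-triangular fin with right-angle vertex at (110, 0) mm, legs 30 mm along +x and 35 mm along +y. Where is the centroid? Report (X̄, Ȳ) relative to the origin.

X̄ = 56.49 mm, Ȳ = 99.90 mm

Part | A | x̄ᵢ | ȳᵢ | A·x̄ᵢ | A·ȳᵢ
rectangular body | 17600.00 | 55.00 | 80.00 | 968000.00 | 1408000.00
semicircular top | 4751.66 | 55.00 | 183.34 | 261341.24 | 871182.09
triangular fin | 525.00 | 120.00 | 11.67 | 63000.00 | 6125.00
Σ | 22876.66 |  |  | 1292341.24 | 2285307.09
X̄ = 1292341.24 / 22876.66 = 56.49 mm
Ȳ = 2285307.09 / 22876.66 = 99.90 mm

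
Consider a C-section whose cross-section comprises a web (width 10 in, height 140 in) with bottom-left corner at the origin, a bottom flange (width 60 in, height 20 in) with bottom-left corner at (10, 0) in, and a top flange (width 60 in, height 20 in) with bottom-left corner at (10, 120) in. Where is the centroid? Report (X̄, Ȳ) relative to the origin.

X̄ = 27.11 in, Ȳ = 70.00 in

Part | A | x̄ᵢ | ȳᵢ | A·x̄ᵢ | A·ȳᵢ
web | 1400.00 | 5.00 | 70.00 | 7000.00 | 98000.00
bottom flange | 1200.00 | 40.00 | 10.00 | 48000.00 | 12000.00
top flange | 1200.00 | 40.00 | 130.00 | 48000.00 | 156000.00
Σ | 3800.00 |  |  | 103000.00 | 266000.00
X̄ = 103000.00 / 3800.00 = 27.11 in
Ȳ = 266000.00 / 3800.00 = 70.00 in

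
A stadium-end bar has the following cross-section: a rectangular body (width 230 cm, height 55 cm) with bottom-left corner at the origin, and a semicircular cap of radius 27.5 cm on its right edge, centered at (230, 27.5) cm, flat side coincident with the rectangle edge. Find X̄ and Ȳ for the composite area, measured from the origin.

rectangular body: A = 230 × 55 = 12650.00, centroid at (115.00, 27.50).
semicircular end: A = ½π·27.5² = 1187.91, centroid at (241.67, 27.50).
ΣA = 13837.91 cm²
ΣAX̄ = (12650.00)(115.00) + (1187.91)(241.67) = 1741834.97 cm³
ΣAȲ = (12650.00)(27.50) + (1187.91)(27.50) = 380542.65 cm³
X̄ = 1741834.97 / 13837.91 = 125.87 cm
Ȳ = 380542.65 / 13837.91 = 27.50 cm

X̄ = 125.87 cm, Ȳ = 27.50 cm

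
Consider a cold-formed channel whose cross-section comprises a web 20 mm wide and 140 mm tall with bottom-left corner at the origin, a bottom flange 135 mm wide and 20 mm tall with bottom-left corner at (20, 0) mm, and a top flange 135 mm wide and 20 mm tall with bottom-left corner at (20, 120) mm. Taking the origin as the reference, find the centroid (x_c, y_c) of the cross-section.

x_c = 61.04 mm, y_c = 70.00 mm

Part | A | x̄ᵢ | ȳᵢ | A·x̄ᵢ | A·ȳᵢ
web | 2800.00 | 10.00 | 70.00 | 28000.00 | 196000.00
bottom flange | 2700.00 | 87.50 | 10.00 | 236250.00 | 27000.00
top flange | 2700.00 | 87.50 | 130.00 | 236250.00 | 351000.00
Σ | 8200.00 |  |  | 500500.00 | 574000.00
x_c = 500500.00 / 8200.00 = 61.04 mm
y_c = 574000.00 / 8200.00 = 70.00 mm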